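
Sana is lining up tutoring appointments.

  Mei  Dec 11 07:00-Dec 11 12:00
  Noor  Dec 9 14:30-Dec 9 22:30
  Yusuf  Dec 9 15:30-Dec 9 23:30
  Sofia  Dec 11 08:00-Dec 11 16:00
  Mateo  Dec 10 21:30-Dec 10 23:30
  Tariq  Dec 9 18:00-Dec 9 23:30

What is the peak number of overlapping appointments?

3

Sweep the timeline, counting +1 at each start and −1 at each end (ends before starts at a tie):
Dec 9 14:30 start Noor → 1
Dec 9 15:30 start Yusuf → 2
Dec 9 18:00 start Tariq → 3
Dec 9 22:30 end Noor → 2
Dec 9 23:30 end Tariq → 1
Dec 9 23:30 end Yusuf → 0
Dec 10 21:30 start Mateo → 1
Dec 10 23:30 end Mateo → 0
Dec 11 07:00 start Mei → 1
Dec 11 08:00 start Sofia → 2
Dec 11 12:00 end Mei → 1
Dec 11 16:00 end Sofia → 0
Peak is 3, at Dec 9 18:00 (Noor, Tariq, Yusuf).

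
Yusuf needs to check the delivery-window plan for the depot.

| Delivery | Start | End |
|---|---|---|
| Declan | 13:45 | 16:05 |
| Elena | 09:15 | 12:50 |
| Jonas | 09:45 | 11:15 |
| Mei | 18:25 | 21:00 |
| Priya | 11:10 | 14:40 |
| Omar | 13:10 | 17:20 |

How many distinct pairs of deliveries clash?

Sorted by start: Elena, Jonas, Priya, Omar, Declan, Mei.
Jonas starts before Elena ends → Elena and Jonas overlap.
Priya starts before Elena ends → Elena and Priya overlap.
Omar starts after Elena ends, so Elena has no further overlaps.
Priya starts before Jonas ends → Jonas and Priya overlap.
Omar starts after Jonas ends, so Jonas has no further overlaps.
Omar starts before Priya ends → Priya and Omar overlap.
Declan starts before Priya ends → Priya and Declan overlap.
Mei starts after Priya ends.
Declan starts before Omar ends → Omar and Declan overlap.
Mei starts after Omar ends.
Mei starts after Declan ends.
Overlapping pairs: Declan & Omar, Declan & Priya, Elena & Jonas, Elena & Priya, Jonas & Priya, Omar & Priya — 6 in total.

6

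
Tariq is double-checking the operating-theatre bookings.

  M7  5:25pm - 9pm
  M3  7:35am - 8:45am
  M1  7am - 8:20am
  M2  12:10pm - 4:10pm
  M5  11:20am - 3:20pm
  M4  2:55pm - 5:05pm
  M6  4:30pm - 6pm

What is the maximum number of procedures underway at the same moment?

Sweep the timeline, counting +1 at each start and −1 at each end (ends before starts at a tie):
7am start M1 → 1
7:35am start M3 → 2
8:20am end M1 → 1
8:45am end M3 → 0
11:20am start M5 → 1
12:10pm start M2 → 2
2:55pm start M4 → 3
3:20pm end M5 → 2
4:10pm end M2 → 1
4:30pm start M6 → 2
5:05pm end M4 → 1
5:25pm start M7 → 2
6pm end M6 → 1
9pm end M7 → 0
Peak is 3, at 2:55pm (M2, M4, M5).

3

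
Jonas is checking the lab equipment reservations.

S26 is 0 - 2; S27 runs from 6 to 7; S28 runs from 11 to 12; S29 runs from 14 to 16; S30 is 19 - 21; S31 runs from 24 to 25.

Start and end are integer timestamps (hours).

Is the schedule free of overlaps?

Yes

Sorted by start: S26, S27, S28, S29, S30, S31.
S27 starts after S26 ends — done with S26.
S28 starts after S27 ends — done with S27.
S29 starts after S28 ends — done with S28.
S30 starts after S29 ends — done with S29.
S31 starts after S30 ends.
Every pair is clear; the schedule has no overlaps.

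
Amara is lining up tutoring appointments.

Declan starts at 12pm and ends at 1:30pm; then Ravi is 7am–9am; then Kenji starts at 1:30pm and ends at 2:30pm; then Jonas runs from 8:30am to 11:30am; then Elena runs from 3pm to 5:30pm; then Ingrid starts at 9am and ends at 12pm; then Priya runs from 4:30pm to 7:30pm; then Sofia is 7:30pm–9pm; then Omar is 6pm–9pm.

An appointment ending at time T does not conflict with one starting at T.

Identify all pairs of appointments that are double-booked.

Elena & Priya, Ingrid & Jonas, Jonas & Ravi, Omar & Priya, Omar & Sofia

Check each pair: they overlap iff neither finishes before the other starts.
Sorted by start: Ravi, Jonas, Ingrid, Declan, Kenji, Elena, Priya, Omar, Sofia.
Jonas starts before Ravi ends → Ravi and Jonas overlap.
Ingrid starts exactly when Ravi ends (back-to-back, no overlap) — done with Ravi.
Ingrid starts before Jonas ends → Jonas and Ingrid overlap.
Declan starts after Jonas ends — done with Jonas.
Declan starts exactly when Ingrid ends (back-to-back, no overlap) — done with Ingrid.
Kenji starts exactly when Declan ends (back-to-back, no overlap) — done with Declan.
Elena starts after Kenji ends — done with Kenji.
Priya starts before Elena ends → Elena and Priya overlap.
Omar starts after Elena ends — done with Elena.
Omar starts before Priya ends → Priya and Omar overlap.
Sofia starts exactly when Priya ends (back-to-back, no overlap).
Sofia starts before Omar ends → Omar and Sofia overlap.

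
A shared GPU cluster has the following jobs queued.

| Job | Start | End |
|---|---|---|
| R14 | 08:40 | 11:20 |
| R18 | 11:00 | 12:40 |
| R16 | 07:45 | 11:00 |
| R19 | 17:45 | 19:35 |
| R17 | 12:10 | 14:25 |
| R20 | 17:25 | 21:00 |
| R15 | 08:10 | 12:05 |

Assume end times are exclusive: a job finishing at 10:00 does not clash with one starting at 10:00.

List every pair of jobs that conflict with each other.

R14 & R15, R14 & R16, R14 & R18, R15 & R16, R15 & R18, R17 & R18, R19 & R20

Two intervals overlap when each starts before the other ends.
Sorted by start: R16, R15, R14, R18, R17, R20, R19.
R15 starts before R16 ends → R16 and R15 overlap.
R14 starts before R16 ends → R16 and R14 overlap.
R18 starts exactly when R16 ends (back-to-back, no overlap) — done with R16.
R14 starts before R15 ends → R15 and R14 overlap.
R18 starts before R15 ends → R15 and R18 overlap.
R17 starts after R15 ends — done with R15.
R18 starts before R14 ends → R14 and R18 overlap.
R17 starts after R14 ends — done with R14.
R17 starts before R18 ends → R18 and R17 overlap.
R20 starts after R18 ends — done with R18.
R20 starts after R17 ends — done with R17.
R19 starts before R20 ends → R20 and R19 overlap.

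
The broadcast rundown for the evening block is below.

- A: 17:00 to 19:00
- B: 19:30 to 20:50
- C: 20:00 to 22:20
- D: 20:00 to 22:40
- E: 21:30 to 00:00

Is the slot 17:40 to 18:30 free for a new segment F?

A: starts 17:00 before F ends 18:30, and ends 19:00 after F starts 17:40 → overlap.
B: starts 19:30 at or after F ends 18:30 → clear.
C: starts 20:00 at or after F ends 18:30 → clear.
D: starts 20:00 at or after F ends 18:30 → clear.
E: starts 21:30 at or after F ends 18:30 → clear.
F overlaps A.

No — it overlaps A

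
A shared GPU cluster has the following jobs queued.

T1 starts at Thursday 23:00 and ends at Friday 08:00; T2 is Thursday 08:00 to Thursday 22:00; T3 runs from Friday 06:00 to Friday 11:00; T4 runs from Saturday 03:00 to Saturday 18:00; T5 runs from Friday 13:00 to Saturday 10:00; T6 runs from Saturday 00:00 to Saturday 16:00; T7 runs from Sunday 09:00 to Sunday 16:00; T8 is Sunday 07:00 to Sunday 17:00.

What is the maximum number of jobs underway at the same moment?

3

Walk through starts and ends in time order (an end at T is processed before a start at T):
Thursday 08:00 start T2 → 1
Thursday 22:00 end T2 → 0
Thursday 23:00 start T1 → 1
Friday 06:00 start T3 → 2
Friday 08:00 end T1 → 1
Friday 11:00 end T3 → 0
Friday 13:00 start T5 → 1
Saturday 00:00 start T6 → 2
Saturday 03:00 start T4 → 3
Saturday 10:00 end T5 → 2
Saturday 16:00 end T6 → 1
Saturday 18:00 end T4 → 0
Sunday 07:00 start T8 → 1
Sunday 09:00 start T7 → 2
Sunday 16:00 end T7 → 1
Sunday 17:00 end T8 → 0
Peak is 3, at Saturday 03:00 (T4, T5, T6).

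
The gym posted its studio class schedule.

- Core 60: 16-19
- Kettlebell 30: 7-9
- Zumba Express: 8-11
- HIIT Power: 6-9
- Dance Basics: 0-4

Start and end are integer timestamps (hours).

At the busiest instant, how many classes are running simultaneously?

Sort all start/end points and keep a running count:
0 start Dance Basics → 1
4 end Dance Basics → 0
6 start HIIT Power → 1
7 start Kettlebell 30 → 2
8 start Zumba Express → 3
9 end HIIT Power → 2
9 end Kettlebell 30 → 1
11 end Zumba Express → 0
16 start Core 60 → 1
19 end Core 60 → 0
Peak is 3, at 8 (HIIT Power, Kettlebell 30, Zumba Express).

3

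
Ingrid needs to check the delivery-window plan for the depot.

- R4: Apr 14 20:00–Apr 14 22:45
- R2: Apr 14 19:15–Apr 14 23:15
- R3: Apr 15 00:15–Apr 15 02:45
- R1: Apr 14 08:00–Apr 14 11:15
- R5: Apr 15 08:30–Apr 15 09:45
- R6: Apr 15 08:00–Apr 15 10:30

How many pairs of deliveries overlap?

Sorted by start: R1, R2, R4, R3, R6, R5.
R2 starts after R1 ends, so R1 has no further overlaps.
R4 starts before R2 ends → R2 and R4 overlap.
R3 starts after R2 ends, so R2 has no further overlaps.
R3 starts after R4 ends, so R4 has no further overlaps.
R6 starts after R3 ends, so R3 has no further overlaps.
R5 starts before R6 ends → R6 and R5 overlap.
Overlapping pairs: R2 & R4, R5 & R6 — 2 in total.

2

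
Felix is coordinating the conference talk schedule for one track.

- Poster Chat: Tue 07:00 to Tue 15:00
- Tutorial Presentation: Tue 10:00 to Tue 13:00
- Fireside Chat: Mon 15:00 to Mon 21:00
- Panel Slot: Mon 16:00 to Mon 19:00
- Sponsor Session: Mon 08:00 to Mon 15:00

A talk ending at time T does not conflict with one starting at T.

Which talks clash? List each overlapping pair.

Fireside Chat & Panel Slot, Poster Chat & Tutorial Presentation

Sorted by start: Sponsor Session, Fireside Chat, Panel Slot, Poster Chat, Tutorial Presentation.
Fireside Chat starts exactly when Sponsor Session ends (back-to-back, no overlap), so Sponsor Session has no further overlaps.
Panel Slot starts before Fireside Chat ends → Fireside Chat and Panel Slot overlap.
Poster Chat starts after Fireside Chat ends, so Fireside Chat has no further overlaps.
Poster Chat starts after Panel Slot ends, so Panel Slot has no further overlaps.
Tutorial Presentation starts before Poster Chat ends → Poster Chat and Tutorial Presentation overlap.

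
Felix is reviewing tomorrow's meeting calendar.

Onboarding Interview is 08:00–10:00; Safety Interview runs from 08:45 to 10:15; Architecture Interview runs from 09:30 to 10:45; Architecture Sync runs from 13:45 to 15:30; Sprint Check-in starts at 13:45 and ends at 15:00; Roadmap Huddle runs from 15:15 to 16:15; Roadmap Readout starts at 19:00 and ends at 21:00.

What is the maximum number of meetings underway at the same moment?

3

Walk through starts and ends in time order (an end at T is processed before a start at T):
08:00 start Onboarding Interview → 1
08:45 start Safety Interview → 2
09:30 start Architecture Interview → 3
10:00 end Onboarding Interview → 2
10:15 end Safety Interview → 1
10:45 end Architecture Interview → 0
13:45 start Architecture Sync → 1
13:45 start Sprint Check-in → 2
15:00 end Sprint Check-in → 1
15:15 start Roadmap Huddle → 2
15:30 end Architecture Sync → 1
16:15 end Roadmap Huddle → 0
19:00 start Roadmap Readout → 1
21:00 end Roadmap Readout → 0
Peak is 3, at 09:30 (Architecture Interview, Onboarding Interview, Safety Interview).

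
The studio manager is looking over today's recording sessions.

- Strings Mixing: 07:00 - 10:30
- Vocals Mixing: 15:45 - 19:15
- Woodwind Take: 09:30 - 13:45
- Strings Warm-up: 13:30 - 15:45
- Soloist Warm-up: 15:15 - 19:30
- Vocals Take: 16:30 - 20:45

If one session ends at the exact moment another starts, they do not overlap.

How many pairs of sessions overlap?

6

Sorted by start: Strings Mixing, Woodwind Take, Strings Warm-up, Soloist Warm-up, Vocals Mixing, Vocals Take.
Woodwind Take starts before Strings Mixing ends → Strings Mixing and Woodwind Take overlap.
Strings Warm-up starts after Strings Mixing ends; Strings Mixing is clear from here.
Strings Warm-up starts before Woodwind Take ends → Woodwind Take and Strings Warm-up overlap.
Soloist Warm-up starts after Woodwind Take ends; Woodwind Take is clear from here.
Soloist Warm-up starts before Strings Warm-up ends → Strings Warm-up and Soloist Warm-up overlap.
Vocals Mixing starts exactly when Strings Warm-up ends (back-to-back, no overlap); Strings Warm-up is clear from here.
Vocals Mixing starts before Soloist Warm-up ends → Soloist Warm-up and Vocals Mixing overlap.
Vocals Take starts before Soloist Warm-up ends → Soloist Warm-up and Vocals Take overlap.
Vocals Take starts before Vocals Mixing ends → Vocals Mixing and Vocals Take overlap.
Overlapping pairs: Soloist Warm-up & Strings Warm-up, Soloist Warm-up & Vocals Mixing, Soloist Warm-up & Vocals Take, Strings Mixing & Woodwind Take, Strings Warm-up & Woodwind Take, Vocals Mixing & Vocals Take — 6 in total.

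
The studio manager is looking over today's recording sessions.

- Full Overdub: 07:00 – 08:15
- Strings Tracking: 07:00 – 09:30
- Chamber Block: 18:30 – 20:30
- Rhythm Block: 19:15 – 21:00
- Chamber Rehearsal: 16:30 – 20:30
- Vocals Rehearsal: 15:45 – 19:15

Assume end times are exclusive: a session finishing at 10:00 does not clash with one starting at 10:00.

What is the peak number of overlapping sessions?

Sort all start/end points and keep a running count:
07:00 start Full Overdub → 1
07:00 start Strings Tracking → 2
08:15 end Full Overdub → 1
09:30 end Strings Tracking → 0
15:45 start Vocals Rehearsal → 1
16:30 start Chamber Rehearsal → 2
18:30 start Chamber Block → 3
19:15 end Vocals Rehearsal → 2
19:15 start Rhythm Block → 3
20:30 end Chamber Block → 2
20:30 end Chamber Rehearsal → 1
21:00 end Rhythm Block → 0
Peak is 3, at 18:30 (Chamber Block, Chamber Rehearsal, Vocals Rehearsal).

3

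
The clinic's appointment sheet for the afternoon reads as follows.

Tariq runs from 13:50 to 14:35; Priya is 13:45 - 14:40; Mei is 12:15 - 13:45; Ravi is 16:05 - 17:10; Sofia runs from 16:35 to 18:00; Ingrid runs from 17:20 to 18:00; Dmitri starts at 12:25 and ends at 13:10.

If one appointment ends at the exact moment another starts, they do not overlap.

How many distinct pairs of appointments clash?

4

Sorted by start: Mei, Dmitri, Priya, Tariq, Ravi, Sofia, Ingrid.
Dmitri starts before Mei ends → Mei and Dmitri overlap.
Priya starts exactly when Mei ends (back-to-back, no overlap), so Mei has no further overlaps.
Priya starts after Dmitri ends, so Dmitri has no further overlaps.
Tariq starts before Priya ends → Priya and Tariq overlap.
Ravi starts after Priya ends, so Priya has no further overlaps.
Ravi starts after Tariq ends, so Tariq has no further overlaps.
Sofia starts before Ravi ends → Ravi and Sofia overlap.
Ingrid starts after Ravi ends.
Ingrid starts before Sofia ends → Sofia and Ingrid overlap.
Overlapping pairs: Dmitri & Mei, Ingrid & Sofia, Priya & Tariq, Ravi & Sofia — 4 in total.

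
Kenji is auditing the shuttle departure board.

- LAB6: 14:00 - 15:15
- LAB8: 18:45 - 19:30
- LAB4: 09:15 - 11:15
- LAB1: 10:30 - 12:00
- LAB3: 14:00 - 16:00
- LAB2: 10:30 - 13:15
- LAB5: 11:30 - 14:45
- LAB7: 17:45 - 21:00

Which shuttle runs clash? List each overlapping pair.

Sorted by start: LAB4, LAB1, LAB2, LAB5, LAB3, LAB6, LAB7, LAB8.
LAB1 starts before LAB4 ends → LAB4 and LAB1 overlap.
LAB2 starts before LAB4 ends → LAB4 and LAB2 overlap.
LAB5 starts after LAB4 ends, so nothing later overlaps LAB4 either.
LAB2 starts before LAB1 ends → LAB1 and LAB2 overlap.
LAB5 starts before LAB1 ends → LAB1 and LAB5 overlap.
LAB3 starts after LAB1 ends, so nothing later overlaps LAB1 either.
LAB5 starts before LAB2 ends → LAB2 and LAB5 overlap.
LAB3 starts after LAB2 ends, so nothing later overlaps LAB2 either.
LAB3 starts before LAB5 ends → LAB5 and LAB3 overlap.
LAB6 starts before LAB5 ends → LAB5 and LAB6 overlap.
LAB7 starts after LAB5 ends, so nothing later overlaps LAB5 either.
LAB6 starts before LAB3 ends → LAB3 and LAB6 overlap.
LAB7 starts after LAB3 ends, so nothing later overlaps LAB3 either.
LAB7 starts after LAB6 ends, so nothing later overlaps LAB6 either.
LAB8 starts before LAB7 ends → LAB7 and LAB8 overlap.

LAB1 & LAB2, LAB1 & LAB4, LAB1 & LAB5, LAB2 & LAB4, LAB2 & LAB5, LAB3 & LAB5, LAB3 & LAB6, LAB5 & LAB6, LAB7 & LAB8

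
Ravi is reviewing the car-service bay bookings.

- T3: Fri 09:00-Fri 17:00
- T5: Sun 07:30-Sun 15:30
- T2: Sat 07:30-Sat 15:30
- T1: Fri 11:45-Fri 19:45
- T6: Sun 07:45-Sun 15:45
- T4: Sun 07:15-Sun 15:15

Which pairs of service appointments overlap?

Sorted by start: T3, T1, T2, T4, T5, T6.
T1 starts before T3 ends → T3 and T1 overlap.
T2 starts after T3 ends, so T3 has no further overlaps.
T2 starts after T1 ends, so T1 has no further overlaps.
T4 starts after T2 ends, so T2 has no further overlaps.
T5 starts before T4 ends → T4 and T5 overlap.
T6 starts before T4 ends → T4 and T6 overlap.
T6 starts before T5 ends → T5 and T6 overlap.

T1 & T3, T4 & T5, T4 & T6, T5 & T6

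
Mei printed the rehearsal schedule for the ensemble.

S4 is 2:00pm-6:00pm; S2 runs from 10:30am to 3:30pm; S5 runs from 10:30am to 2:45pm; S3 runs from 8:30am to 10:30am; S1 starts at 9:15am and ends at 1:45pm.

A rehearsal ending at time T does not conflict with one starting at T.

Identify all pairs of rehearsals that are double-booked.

Sorted by start: S3, S1, S2, S5, S4.
S1 starts before S3 ends → S3 and S1 overlap.
S2 starts exactly when S3 ends (back-to-back, no overlap); S3 is clear from here.
S2 starts before S1 ends → S1 and S2 overlap.
S5 starts before S1 ends → S1 and S5 overlap.
S4 starts after S1 ends.
S5 starts before S2 ends → S2 and S5 overlap.
S4 starts before S2 ends → S2 and S4 overlap.
S4 starts before S5 ends → S5 and S4 overlap.

S1 & S2, S1 & S3, S1 & S5, S2 & S4, S2 & S5, S4 & S5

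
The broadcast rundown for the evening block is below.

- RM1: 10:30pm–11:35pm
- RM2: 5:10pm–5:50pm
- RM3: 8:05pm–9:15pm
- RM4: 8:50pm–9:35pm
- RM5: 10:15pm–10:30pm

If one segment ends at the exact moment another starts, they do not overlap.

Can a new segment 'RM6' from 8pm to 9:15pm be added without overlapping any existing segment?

No — it overlaps RM3, RM4

RM2: ends 5:50pm at or before RM6 starts 8pm → clear.
RM3: starts 8:05pm before RM6 ends 9:15pm, and ends 9:15pm after RM6 starts 8pm → overlap.
RM4: starts 8:50pm before RM6 ends 9:15pm, and ends 9:35pm after RM6 starts 8pm → overlap.
RM5: starts 10:15pm at or after RM6 ends 9:15pm → clear.
RM1: starts 10:30pm at or after RM6 ends 9:15pm → clear.
RM6 overlaps RM3, RM4.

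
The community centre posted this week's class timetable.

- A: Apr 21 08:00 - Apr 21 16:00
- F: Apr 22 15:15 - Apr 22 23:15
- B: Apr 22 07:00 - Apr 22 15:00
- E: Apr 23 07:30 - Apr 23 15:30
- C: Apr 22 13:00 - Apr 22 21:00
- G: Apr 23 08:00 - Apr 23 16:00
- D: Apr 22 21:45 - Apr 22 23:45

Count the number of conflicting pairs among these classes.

4

Sorted by start: A, B, C, F, D, E, G.
B starts after A ends — done with A.
C starts before B ends → B and C overlap.
F starts after B ends — done with B.
F starts before C ends → C and F overlap.
D starts after C ends — done with C.
D starts before F ends → F and D overlap.
E starts after F ends — done with F.
E starts after D ends — done with D.
G starts before E ends → E and G overlap.
Overlapping pairs: B & C, C & F, D & F, E & G — 4 in total.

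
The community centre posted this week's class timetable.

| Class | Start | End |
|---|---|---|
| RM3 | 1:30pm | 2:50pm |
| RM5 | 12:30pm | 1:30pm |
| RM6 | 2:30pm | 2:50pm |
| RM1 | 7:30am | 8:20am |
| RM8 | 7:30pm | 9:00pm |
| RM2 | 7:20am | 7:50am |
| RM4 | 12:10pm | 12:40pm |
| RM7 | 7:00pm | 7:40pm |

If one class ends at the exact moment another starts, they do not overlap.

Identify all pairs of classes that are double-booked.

Check each pair: they overlap iff neither finishes before the other starts.
Sorted by start: RM2, RM1, RM4, RM5, RM3, RM6, RM7, RM8.
RM1 starts before RM2 ends → RM2 and RM1 overlap.
RM4 starts after RM2 ends, so RM2 has no further overlaps.
RM4 starts after RM1 ends, so RM1 has no further overlaps.
RM5 starts before RM4 ends → RM4 and RM5 overlap.
RM3 starts after RM4 ends, so RM4 has no further overlaps.
RM3 starts exactly when RM5 ends (back-to-back, no overlap), so RM5 has no further overlaps.
RM6 starts before RM3 ends → RM3 and RM6 overlap.
RM7 starts after RM3 ends, so RM3 has no further overlaps.
RM7 starts after RM6 ends, so RM6 has no further overlaps.
RM8 starts before RM7 ends → RM7 and RM8 overlap.

RM1 & RM2, RM3 & RM6, RM4 & RM5, RM7 & RM8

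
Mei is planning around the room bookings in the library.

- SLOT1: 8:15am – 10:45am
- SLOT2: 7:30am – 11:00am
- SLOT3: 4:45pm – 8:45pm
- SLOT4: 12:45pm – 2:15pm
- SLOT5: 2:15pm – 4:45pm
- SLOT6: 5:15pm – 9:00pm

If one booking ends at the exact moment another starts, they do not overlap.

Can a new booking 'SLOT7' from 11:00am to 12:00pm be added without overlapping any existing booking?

SLOT2: ends 11:00am at or before SLOT7 starts 11:00am → clear.
SLOT1: ends 10:45am at or before SLOT7 starts 11:00am → clear.
SLOT4: starts 12:45pm at or after SLOT7 ends 12:00pm → clear.
SLOT5: starts 2:15pm at or after SLOT7 ends 12:00pm → clear.
SLOT3: starts 4:45pm at or after SLOT7 ends 12:00pm → clear.
SLOT6: starts 5:15pm at or after SLOT7 ends 12:00pm → clear.

Yes — the slot is free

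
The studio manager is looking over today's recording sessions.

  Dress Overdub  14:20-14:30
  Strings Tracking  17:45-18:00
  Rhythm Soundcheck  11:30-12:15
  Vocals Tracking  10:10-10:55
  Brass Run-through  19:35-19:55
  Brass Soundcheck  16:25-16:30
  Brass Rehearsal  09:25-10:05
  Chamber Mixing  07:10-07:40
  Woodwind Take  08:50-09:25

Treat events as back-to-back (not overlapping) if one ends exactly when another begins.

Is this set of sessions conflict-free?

Two intervals overlap when each starts before the other ends.
Sorted by start: Chamber Mixing, Woodwind Take, Brass Rehearsal, Vocals Tracking, Rhythm Soundcheck, Dress Overdub, Brass Soundcheck, Strings Tracking, Brass Run-through.
Woodwind Take starts after Chamber Mixing ends, so nothing later overlaps Chamber Mixing either.
Brass Rehearsal starts exactly when Woodwind Take ends (back-to-back, no overlap), so nothing later overlaps Woodwind Take either.
Vocals Tracking starts after Brass Rehearsal ends, so nothing later overlaps Brass Rehearsal either.
Rhythm Soundcheck starts after Vocals Tracking ends, so nothing later overlaps Vocals Tracking either.
Dress Overdub starts after Rhythm Soundcheck ends, so nothing later overlaps Rhythm Soundcheck either.
Brass Soundcheck starts after Dress Overdub ends, so nothing later overlaps Dress Overdub either.
Strings Tracking starts after Brass Soundcheck ends, so nothing later overlaps Brass Soundcheck either.
Brass Run-through starts after Strings Tracking ends.
Every pair is clear; the schedule has no overlaps.

Yes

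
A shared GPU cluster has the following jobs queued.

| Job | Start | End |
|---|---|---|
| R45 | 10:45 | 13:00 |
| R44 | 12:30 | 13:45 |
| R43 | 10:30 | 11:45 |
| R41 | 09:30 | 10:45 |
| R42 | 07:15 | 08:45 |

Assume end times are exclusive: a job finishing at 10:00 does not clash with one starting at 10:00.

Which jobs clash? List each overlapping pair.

R41 & R43, R43 & R45, R44 & R45

Sorted by start: R42, R41, R43, R45, R44.
R41 starts after R42 ends, so R42 has no further overlaps.
R43 starts before R41 ends → R41 and R43 overlap.
R45 starts exactly when R41 ends (back-to-back, no overlap), so R41 has no further overlaps.
R45 starts before R43 ends → R43 and R45 overlap.
R44 starts after R43 ends.
R44 starts before R45 ends → R45 and R44 overlap.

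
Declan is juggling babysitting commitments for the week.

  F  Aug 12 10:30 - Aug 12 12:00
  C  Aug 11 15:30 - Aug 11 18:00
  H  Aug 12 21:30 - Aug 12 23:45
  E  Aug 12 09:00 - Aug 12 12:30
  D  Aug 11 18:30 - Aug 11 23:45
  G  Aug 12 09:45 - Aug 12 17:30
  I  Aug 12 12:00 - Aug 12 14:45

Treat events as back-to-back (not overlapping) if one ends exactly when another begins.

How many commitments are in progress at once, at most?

3

Walk through starts and ends in time order (an end at T is processed before a start at T):
Aug 11 15:30 start C → 1
Aug 11 18:00 end C → 0
Aug 11 18:30 start D → 1
Aug 11 23:45 end D → 0
Aug 12 09:00 start E → 1
Aug 12 09:45 start G → 2
Aug 12 10:30 start F → 3
Aug 12 12:00 end F → 2
Aug 12 12:00 start I → 3
Aug 12 12:30 end E → 2
Aug 12 14:45 end I → 1
Aug 12 17:30 end G → 0
Aug 12 21:30 start H → 1
Aug 12 23:45 end H → 0
Peak is 3, at Aug 12 10:30 (E, F, G).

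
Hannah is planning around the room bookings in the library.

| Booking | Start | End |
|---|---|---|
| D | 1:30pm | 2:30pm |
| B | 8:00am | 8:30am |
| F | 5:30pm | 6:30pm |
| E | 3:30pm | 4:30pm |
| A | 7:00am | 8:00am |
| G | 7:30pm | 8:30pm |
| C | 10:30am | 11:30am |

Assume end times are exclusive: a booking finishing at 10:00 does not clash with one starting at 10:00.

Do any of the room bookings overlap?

No

Check each pair: they overlap iff neither finishes before the other starts.
Sorted by start: A, B, C, D, E, F, G.
B starts exactly when A ends (back-to-back, no overlap) — done with A.
C starts after B ends — done with B.
D starts after C ends — done with C.
E starts after D ends — done with D.
F starts after E ends — done with E.
G starts after F ends.
Every pair is clear; the schedule has no overlaps.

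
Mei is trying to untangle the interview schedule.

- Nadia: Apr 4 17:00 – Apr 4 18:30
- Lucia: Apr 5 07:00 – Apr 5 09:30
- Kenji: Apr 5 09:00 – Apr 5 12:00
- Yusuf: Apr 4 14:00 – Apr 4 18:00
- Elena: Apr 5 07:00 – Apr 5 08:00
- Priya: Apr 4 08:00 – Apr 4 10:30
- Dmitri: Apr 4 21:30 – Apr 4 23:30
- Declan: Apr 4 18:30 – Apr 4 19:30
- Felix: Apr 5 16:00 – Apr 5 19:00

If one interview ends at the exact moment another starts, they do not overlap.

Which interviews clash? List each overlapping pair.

Sorted by start: Priya, Yusuf, Nadia, Declan, Dmitri, Lucia, Elena, Kenji, Felix.
Yusuf starts after Priya ends, so Priya has no further overlaps.
Nadia starts before Yusuf ends → Yusuf and Nadia overlap.
Declan starts after Yusuf ends, so Yusuf has no further overlaps.
Declan starts exactly when Nadia ends (back-to-back, no overlap), so Nadia has no further overlaps.
Dmitri starts after Declan ends, so Declan has no further overlaps.
Lucia starts after Dmitri ends, so Dmitri has no further overlaps.
Elena starts before Lucia ends → Lucia and Elena overlap.
Kenji starts before Lucia ends → Lucia and Kenji overlap.
Felix starts after Lucia ends.
Kenji starts after Elena ends, so Elena has no further overlaps.
Felix starts after Kenji ends.

Elena & Lucia, Kenji & Lucia, Nadia & Yusuf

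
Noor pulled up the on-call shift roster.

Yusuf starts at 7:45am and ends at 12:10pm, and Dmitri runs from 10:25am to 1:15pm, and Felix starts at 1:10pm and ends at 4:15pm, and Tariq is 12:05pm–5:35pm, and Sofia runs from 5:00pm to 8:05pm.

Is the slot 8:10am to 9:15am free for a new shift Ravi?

Yusuf: starts 7:45am before Ravi ends 9:15am, and ends 12:10pm after Ravi starts 8:10am → overlap.
Dmitri: starts 10:25am at or after Ravi ends 9:15am → clear.
Tariq: starts 12:05pm at or after Ravi ends 9:15am → clear.
Felix: starts 1:10pm at or after Ravi ends 9:15am → clear.
Sofia: starts 5:00pm at or after Ravi ends 9:15am → clear.
Ravi overlaps Yusuf.

No — it overlaps Yusuf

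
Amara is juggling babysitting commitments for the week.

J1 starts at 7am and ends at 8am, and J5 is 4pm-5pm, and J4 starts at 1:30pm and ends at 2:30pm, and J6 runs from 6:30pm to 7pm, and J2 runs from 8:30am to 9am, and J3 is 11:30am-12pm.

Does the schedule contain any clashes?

Sorted by start: J1, J2, J3, J4, J5, J6.
J2 starts after J1 ends, so nothing later overlaps J1 either.
J3 starts after J2 ends, so nothing later overlaps J2 either.
J4 starts after J3 ends, so nothing later overlaps J3 either.
J5 starts after J4 ends, so nothing later overlaps J4 either.
J6 starts after J5 ends.
Every pair is clear; the schedule has no overlaps.

No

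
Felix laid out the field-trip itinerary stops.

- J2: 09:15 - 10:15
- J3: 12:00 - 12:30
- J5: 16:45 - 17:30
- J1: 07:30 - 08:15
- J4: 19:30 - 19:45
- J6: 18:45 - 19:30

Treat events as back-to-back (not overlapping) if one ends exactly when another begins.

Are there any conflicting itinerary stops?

No

Sorted by start: J1, J2, J3, J5, J6, J4.
J2 starts after J1 ends — done with J1.
J3 starts after J2 ends — done with J2.
J5 starts after J3 ends — done with J3.
J6 starts after J5 ends — done with J5.
J4 starts exactly when J6 ends (back-to-back, no overlap).
Every pair is clear; the schedule has no overlaps.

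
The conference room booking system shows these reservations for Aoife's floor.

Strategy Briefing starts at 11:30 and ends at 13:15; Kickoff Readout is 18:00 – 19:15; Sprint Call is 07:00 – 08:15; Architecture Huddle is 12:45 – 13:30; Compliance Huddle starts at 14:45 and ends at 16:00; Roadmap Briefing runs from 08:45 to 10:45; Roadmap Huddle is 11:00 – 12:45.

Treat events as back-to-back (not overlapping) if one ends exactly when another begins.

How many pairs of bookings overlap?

Sorted by start: Sprint Call, Roadmap Briefing, Roadmap Huddle, Strategy Briefing, Architecture Huddle, Compliance Huddle, Kickoff Readout.
Roadmap Briefing starts after Sprint Call ends — done with Sprint Call.
Roadmap Huddle starts after Roadmap Briefing ends — done with Roadmap Briefing.
Strategy Briefing starts before Roadmap Huddle ends → Roadmap Huddle and Strategy Briefing overlap.
Architecture Huddle starts exactly when Roadmap Huddle ends (back-to-back, no overlap) — done with Roadmap Huddle.
Architecture Huddle starts before Strategy Briefing ends → Strategy Briefing and Architecture Huddle overlap.
Compliance Huddle starts after Strategy Briefing ends — done with Strategy Briefing.
Compliance Huddle starts after Architecture Huddle ends — done with Architecture Huddle.
Kickoff Readout starts after Compliance Huddle ends.
Overlapping pairs: Architecture Huddle & Strategy Briefing, Roadmap Huddle & Strategy Briefing — 2 in total.

2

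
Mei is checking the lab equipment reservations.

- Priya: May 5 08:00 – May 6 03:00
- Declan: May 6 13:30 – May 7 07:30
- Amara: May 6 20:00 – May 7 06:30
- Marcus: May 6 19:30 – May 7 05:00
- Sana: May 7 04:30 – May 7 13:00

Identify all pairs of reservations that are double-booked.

Check each pair: they overlap iff neither finishes before the other starts.
Sorted by start: Priya, Declan, Marcus, Amara, Sana.
Declan starts after Priya ends, so Priya has no further overlaps.
Marcus starts before Declan ends → Declan and Marcus overlap.
Amara starts before Declan ends → Declan and Amara overlap.
Sana starts before Declan ends → Declan and Sana overlap.
Amara starts before Marcus ends → Marcus and Amara overlap.
Sana starts before Marcus ends → Marcus and Sana overlap.
Sana starts before Amara ends → Amara and Sana overlap.

Amara & Declan, Amara & Marcus, Amara & Sana, Declan & Marcus, Declan & Sana, Marcus & Sana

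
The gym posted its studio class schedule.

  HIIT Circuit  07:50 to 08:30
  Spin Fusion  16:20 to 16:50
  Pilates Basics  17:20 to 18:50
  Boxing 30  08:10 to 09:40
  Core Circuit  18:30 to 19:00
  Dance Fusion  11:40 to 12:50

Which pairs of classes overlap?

Boxing 30 & HIIT Circuit, Core Circuit & Pilates Basics

Sorted by start: HIIT Circuit, Boxing 30, Dance Fusion, Spin Fusion, Pilates Basics, Core Circuit.
Boxing 30 starts before HIIT Circuit ends → HIIT Circuit and Boxing 30 overlap.
Dance Fusion starts after HIIT Circuit ends, so HIIT Circuit has no further overlaps.
Dance Fusion starts after Boxing 30 ends, so Boxing 30 has no further overlaps.
Spin Fusion starts after Dance Fusion ends, so Dance Fusion has no further overlaps.
Pilates Basics starts after Spin Fusion ends, so Spin Fusion has no further overlaps.
Core Circuit starts before Pilates Basics ends → Pilates Basics and Core Circuit overlap.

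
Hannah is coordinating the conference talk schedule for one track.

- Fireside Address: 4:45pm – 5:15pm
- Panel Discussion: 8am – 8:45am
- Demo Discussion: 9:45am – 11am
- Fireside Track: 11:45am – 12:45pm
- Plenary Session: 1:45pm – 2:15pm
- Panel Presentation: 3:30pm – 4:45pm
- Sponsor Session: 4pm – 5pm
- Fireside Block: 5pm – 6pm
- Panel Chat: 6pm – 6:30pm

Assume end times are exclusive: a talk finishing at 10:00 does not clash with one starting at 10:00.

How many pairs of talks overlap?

Sorted by start: Panel Discussion, Demo Discussion, Fireside Track, Plenary Session, Panel Presentation, Sponsor Session, Fireside Address, Fireside Block, Panel Chat.
Demo Discussion starts after Panel Discussion ends; Panel Discussion is clear from here.
Fireside Track starts after Demo Discussion ends; Demo Discussion is clear from here.
Plenary Session starts after Fireside Track ends; Fireside Track is clear from here.
Panel Presentation starts after Plenary Session ends; Plenary Session is clear from here.
Sponsor Session starts before Panel Presentation ends → Panel Presentation and Sponsor Session overlap.
Fireside Address starts exactly when Panel Presentation ends (back-to-back, no overlap); Panel Presentation is clear from here.
Fireside Address starts before Sponsor Session ends → Sponsor Session and Fireside Address overlap.
Fireside Block starts exactly when Sponsor Session ends (back-to-back, no overlap); Sponsor Session is clear from here.
Fireside Block starts before Fireside Address ends → Fireside Address and Fireside Block overlap.
Panel Chat starts after Fireside Address ends.
Panel Chat starts exactly when Fireside Block ends (back-to-back, no overlap).
Overlapping pairs: Fireside Address & Fireside Block, Fireside Address & Sponsor Session, Panel Presentation & Sponsor Session — 3 in total.

3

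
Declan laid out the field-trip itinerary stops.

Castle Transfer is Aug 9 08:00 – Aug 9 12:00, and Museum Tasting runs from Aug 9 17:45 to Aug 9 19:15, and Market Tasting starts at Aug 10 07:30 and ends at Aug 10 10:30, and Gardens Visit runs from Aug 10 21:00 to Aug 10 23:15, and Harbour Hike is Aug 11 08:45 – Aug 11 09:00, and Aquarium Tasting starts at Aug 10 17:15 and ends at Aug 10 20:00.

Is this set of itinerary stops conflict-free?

Sorted by start: Castle Transfer, Museum Tasting, Market Tasting, Aquarium Tasting, Gardens Visit, Harbour Hike.
Museum Tasting starts after Castle Transfer ends; Castle Transfer is clear from here.
Market Tasting starts after Museum Tasting ends; Museum Tasting is clear from here.
Aquarium Tasting starts after Market Tasting ends; Market Tasting is clear from here.
Gardens Visit starts after Aquarium Tasting ends; Aquarium Tasting is clear from here.
Harbour Hike starts after Gardens Visit ends.
Every pair is clear; the schedule has no overlaps.

Yes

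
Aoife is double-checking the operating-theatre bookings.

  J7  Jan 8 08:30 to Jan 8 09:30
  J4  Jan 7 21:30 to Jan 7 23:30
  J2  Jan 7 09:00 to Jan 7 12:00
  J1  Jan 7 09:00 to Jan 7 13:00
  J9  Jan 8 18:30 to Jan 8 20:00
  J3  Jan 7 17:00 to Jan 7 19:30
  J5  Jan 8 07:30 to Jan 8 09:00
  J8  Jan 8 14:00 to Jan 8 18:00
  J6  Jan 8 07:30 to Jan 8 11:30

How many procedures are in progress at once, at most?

3

Walk through starts and ends in time order (an end at T is processed before a start at T):
Jan 7 09:00 start J1 → 1
Jan 7 09:00 start J2 → 2
Jan 7 12:00 end J2 → 1
Jan 7 13:00 end J1 → 0
Jan 7 17:00 start J3 → 1
Jan 7 19:30 end J3 → 0
Jan 7 21:30 start J4 → 1
Jan 7 23:30 end J4 → 0
Jan 8 07:30 start J5 → 1
Jan 8 07:30 start J6 → 2
Jan 8 08:30 start J7 → 3
Jan 8 09:00 end J5 → 2
Jan 8 09:30 end J7 → 1
Jan 8 11:30 end J6 → 0
Jan 8 14:00 start J8 → 1
Jan 8 18:00 end J8 → 0
Jan 8 18:30 start J9 → 1
Jan 8 20:00 end J9 → 0
Peak is 3, at Jan 8 08:30 (J5, J6, J7).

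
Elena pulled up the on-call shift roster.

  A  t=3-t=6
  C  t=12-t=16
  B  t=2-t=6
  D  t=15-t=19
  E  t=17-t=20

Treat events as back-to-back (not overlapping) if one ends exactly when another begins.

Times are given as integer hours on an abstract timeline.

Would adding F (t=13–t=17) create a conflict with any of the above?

Yes — it overlaps C, D

B: ends t=6 at or before F starts t=13 → clear.
A: ends t=6 at or before F starts t=13 → clear.
C: starts t=12 before F ends t=17, and ends t=16 after F starts t=13 → overlap.
D: starts t=15 before F ends t=17, and ends t=19 after F starts t=13 → overlap.
E: starts t=17 at or after F ends t=17 → clear.
F overlaps C, D.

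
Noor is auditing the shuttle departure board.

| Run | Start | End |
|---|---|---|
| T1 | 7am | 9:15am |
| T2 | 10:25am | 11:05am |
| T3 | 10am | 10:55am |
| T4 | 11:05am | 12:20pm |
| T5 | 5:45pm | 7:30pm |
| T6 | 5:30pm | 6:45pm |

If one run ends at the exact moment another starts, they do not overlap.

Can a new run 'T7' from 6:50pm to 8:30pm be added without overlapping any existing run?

T1: ends 9:15am at or before T7 starts 6:50pm → clear.
T3: ends 10:55am at or before T7 starts 6:50pm → clear.
T2: ends 11:05am at or before T7 starts 6:50pm → clear.
T4: ends 12:20pm at or before T7 starts 6:50pm → clear.
T6: ends 6:45pm at or before T7 starts 6:50pm → clear.
T5: starts 5:45pm before T7 ends 8:30pm, and ends 7:30pm after T7 starts 6:50pm → overlap.
T7 overlaps T5.

No — it overlaps T5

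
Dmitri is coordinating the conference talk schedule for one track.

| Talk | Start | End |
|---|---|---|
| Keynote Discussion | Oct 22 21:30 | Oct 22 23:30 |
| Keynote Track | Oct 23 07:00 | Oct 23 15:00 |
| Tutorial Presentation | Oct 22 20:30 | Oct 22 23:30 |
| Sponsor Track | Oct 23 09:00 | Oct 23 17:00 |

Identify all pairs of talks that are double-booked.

Sorted by start: Tutorial Presentation, Keynote Discussion, Keynote Track, Sponsor Track.
Keynote Discussion starts before Tutorial Presentation ends → Tutorial Presentation and Keynote Discussion overlap.
Keynote Track starts after Tutorial Presentation ends — done with Tutorial Presentation.
Keynote Track starts after Keynote Discussion ends — done with Keynote Discussion.
Sponsor Track starts before Keynote Track ends → Keynote Track and Sponsor Track overlap.

Keynote Discussion & Tutorial Presentation, Keynote Track & Sponsor Track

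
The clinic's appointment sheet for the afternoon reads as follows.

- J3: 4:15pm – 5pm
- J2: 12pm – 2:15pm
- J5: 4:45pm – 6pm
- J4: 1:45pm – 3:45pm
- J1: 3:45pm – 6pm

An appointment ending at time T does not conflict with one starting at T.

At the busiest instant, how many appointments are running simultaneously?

3

Walk through starts and ends in time order (an end at T is processed before a start at T):
12pm start J2 → 1
1:45pm start J4 → 2
2:15pm end J2 → 1
3:45pm end J4 → 0
3:45pm start J1 → 1
4:15pm start J3 → 2
4:45pm start J5 → 3
5pm end J3 → 2
6pm end J1 → 1
6pm end J5 → 0
Peak is 3, at 4:45pm (J1, J3, J5).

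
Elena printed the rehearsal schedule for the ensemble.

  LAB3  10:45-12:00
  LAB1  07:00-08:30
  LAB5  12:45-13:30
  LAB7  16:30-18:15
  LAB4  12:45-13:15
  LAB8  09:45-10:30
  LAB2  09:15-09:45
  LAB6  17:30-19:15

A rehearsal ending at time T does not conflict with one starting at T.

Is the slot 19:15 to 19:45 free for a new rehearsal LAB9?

Yes — the slot is free

LAB1: ends 08:30 at or before LAB9 starts 19:15 → clear.
LAB2: ends 09:45 at or before LAB9 starts 19:15 → clear.
LAB8: ends 10:30 at or before LAB9 starts 19:15 → clear.
LAB3: ends 12:00 at or before LAB9 starts 19:15 → clear.
LAB4: ends 13:15 at or before LAB9 starts 19:15 → clear.
LAB5: ends 13:30 at or before LAB9 starts 19:15 → clear.
LAB7: ends 18:15 at or before LAB9 starts 19:15 → clear.
LAB6: ends 19:15 at or before LAB9 starts 19:15 → clear.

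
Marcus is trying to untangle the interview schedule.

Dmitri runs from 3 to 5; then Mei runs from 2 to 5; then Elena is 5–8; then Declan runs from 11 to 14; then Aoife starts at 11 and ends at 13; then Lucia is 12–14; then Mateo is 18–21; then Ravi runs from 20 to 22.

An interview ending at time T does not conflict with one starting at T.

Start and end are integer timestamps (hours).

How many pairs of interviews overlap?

5

Sorted by start: Mei, Dmitri, Elena, Declan, Aoife, Lucia, Mateo, Ravi.
Dmitri starts before Mei ends → Mei and Dmitri overlap.
Elena starts exactly when Mei ends (back-to-back, no overlap); Mei is clear from here.
Elena starts exactly when Dmitri ends (back-to-back, no overlap); Dmitri is clear from here.
Declan starts after Elena ends; Elena is clear from here.
Aoife starts before Declan ends → Declan and Aoife overlap.
Lucia starts before Declan ends → Declan and Lucia overlap.
Mateo starts after Declan ends; Declan is clear from here.
Lucia starts before Aoife ends → Aoife and Lucia overlap.
Mateo starts after Aoife ends; Aoife is clear from here.
Mateo starts after Lucia ends; Lucia is clear from here.
Ravi starts before Mateo ends → Mateo and Ravi overlap.
Overlapping pairs: Aoife & Declan, Aoife & Lucia, Declan & Lucia, Dmitri & Mei, Mateo & Ravi — 5 in total.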